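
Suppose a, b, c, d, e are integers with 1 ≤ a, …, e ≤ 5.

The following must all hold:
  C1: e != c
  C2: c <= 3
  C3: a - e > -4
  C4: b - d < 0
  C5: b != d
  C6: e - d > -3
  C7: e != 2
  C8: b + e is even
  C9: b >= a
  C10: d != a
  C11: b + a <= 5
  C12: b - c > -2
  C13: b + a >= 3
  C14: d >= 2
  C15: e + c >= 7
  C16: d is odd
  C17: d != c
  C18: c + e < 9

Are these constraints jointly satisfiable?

One satisfying assignment is a = 2, b = 3, c = 2, d = 5, e = 5.
For the less obvious constraints — constraint 3: a - e = -3; constraint 4: b - d = -2 — and the others hold by inspection.

Satisfiable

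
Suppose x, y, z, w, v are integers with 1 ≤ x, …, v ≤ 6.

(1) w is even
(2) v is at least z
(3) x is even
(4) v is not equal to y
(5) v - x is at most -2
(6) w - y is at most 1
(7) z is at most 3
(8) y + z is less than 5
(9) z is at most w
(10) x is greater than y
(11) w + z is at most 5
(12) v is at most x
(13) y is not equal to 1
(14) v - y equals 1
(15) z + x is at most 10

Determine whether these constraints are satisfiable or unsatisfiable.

Take x = 6, y = 3, z = 1, w = 4, v = 4. Then constraint 5: v - x = -2; constraint 6: w - y = 1, and every other listed constraint is also met.

Satisfiable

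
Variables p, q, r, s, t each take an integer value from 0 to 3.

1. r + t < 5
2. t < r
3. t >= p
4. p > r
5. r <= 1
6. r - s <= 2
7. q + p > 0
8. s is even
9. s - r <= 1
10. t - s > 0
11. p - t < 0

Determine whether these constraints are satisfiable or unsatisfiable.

Unsatisfiable

Constraints 2, 3, and 4 give t < r, r < p, p ≤ t. Chaining: t < r < p ≤ t, which forces t < t — impossible.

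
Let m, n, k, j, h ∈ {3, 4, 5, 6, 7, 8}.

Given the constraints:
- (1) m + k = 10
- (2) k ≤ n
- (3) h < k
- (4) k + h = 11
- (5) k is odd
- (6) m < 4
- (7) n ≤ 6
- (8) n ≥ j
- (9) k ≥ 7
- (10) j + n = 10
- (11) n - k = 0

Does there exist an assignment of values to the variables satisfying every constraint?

From constraints 2 and 9: n ≥ k and k ≥ 7, so n ≥ 7. From constraint 7: n ≤ 6. But 6 < 7, so no value of n works.

Unsatisfiable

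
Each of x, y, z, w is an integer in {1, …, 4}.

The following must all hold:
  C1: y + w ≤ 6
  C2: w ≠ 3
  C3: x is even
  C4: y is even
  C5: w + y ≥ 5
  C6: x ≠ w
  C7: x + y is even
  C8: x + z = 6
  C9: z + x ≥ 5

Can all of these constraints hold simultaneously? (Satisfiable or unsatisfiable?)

Satisfiable

Take x = 2, y = 4, z = 4, w = 1. Then constraint 1: y + w = 5; constraint 5: w + y = 5; constraint 8: x + z = 6, and every other listed constraint is also met.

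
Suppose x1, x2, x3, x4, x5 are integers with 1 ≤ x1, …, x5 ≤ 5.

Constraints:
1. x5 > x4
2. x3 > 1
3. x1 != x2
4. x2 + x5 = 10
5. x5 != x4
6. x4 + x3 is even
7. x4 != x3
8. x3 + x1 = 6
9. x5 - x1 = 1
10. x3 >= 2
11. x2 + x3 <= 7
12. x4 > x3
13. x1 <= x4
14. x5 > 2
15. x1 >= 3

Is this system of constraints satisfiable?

Satisfiable

One satisfying assignment is x1 = 4, x2 = 5, x3 = 2, x4 = 4, x5 = 5.
For the less obvious constraints — constraint 4: x2 + x5 = 10; constraint 8: x3 + x1 = 6; constraint 9: x5 - x1 = 1 — and the others hold by inspection.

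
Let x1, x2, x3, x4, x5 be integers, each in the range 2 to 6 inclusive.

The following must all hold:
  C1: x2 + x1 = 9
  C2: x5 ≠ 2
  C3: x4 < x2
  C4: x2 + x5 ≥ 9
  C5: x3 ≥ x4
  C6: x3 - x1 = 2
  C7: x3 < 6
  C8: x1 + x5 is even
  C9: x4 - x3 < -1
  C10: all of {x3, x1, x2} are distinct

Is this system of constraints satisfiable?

Satisfiable

Take x1 = 3, x2 = 6, x3 = 5, x4 = 2, x5 = 5. Then constraint 1: x2 + x1 = 9; constraint 4: x2 + x5 = 11; constraint 6: x3 - x1 = 2, and every other listed constraint is also met.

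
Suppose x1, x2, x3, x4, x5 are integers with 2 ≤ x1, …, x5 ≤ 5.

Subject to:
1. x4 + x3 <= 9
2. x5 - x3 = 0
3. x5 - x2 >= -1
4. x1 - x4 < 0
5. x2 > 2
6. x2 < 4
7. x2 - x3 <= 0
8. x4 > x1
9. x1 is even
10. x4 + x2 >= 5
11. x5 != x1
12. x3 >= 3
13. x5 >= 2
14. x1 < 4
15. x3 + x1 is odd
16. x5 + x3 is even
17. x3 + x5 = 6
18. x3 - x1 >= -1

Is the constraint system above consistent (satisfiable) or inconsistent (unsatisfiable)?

Setting (x1, x2, x3, x4, x5) = (2, 3, 3, 5, 3) satisfies everything: constraint 1: x4 + x3 = 8; constraint 2: x5 - x3 = 0; constraint 3: x5 - x2 = 0, and the others follow.

Satisfiable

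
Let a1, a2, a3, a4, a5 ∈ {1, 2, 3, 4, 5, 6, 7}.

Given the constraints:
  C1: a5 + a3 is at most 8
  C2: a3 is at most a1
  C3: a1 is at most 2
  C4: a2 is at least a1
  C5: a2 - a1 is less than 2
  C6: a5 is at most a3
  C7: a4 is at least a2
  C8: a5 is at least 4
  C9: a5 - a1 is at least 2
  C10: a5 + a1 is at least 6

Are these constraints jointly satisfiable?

Unsatisfiable

From constraints 6 and 8: a3 ≥ a5 and a5 ≥ 4, so a3 ≥ 4. From constraints 2 and 3: a3 ≤ a1 and a1 ≤ 2, so a3 ≤ 2. But 2 < 4, so no value of a3 works.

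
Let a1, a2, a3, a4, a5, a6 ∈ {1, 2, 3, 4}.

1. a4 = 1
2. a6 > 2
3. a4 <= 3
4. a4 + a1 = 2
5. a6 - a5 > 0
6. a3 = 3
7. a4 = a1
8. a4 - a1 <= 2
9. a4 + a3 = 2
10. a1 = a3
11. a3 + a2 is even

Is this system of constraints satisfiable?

Constraint 1 fixes a4 = 1 and constraint 6 fixes a3 = 3. Constraints 7 and 10 give a4 = a1 = a3, so a4 = a3. But 1 ≠ 3 — contradiction.

Unsatisfiable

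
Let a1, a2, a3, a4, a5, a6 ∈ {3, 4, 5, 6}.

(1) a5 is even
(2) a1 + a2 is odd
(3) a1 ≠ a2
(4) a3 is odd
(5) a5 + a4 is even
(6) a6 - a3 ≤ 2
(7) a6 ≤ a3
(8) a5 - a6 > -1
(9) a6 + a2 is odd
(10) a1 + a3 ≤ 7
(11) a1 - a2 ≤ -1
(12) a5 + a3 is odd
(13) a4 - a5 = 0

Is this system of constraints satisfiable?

Take a1 = 3, a2 = 6, a3 = 3, a4 = 4, a5 = 4, a6 = 3. Then constraint 6: a6 - a3 = 0; constraint 8: a5 - a6 = 1; constraint 10: a1 + a3 = 6, and every other listed constraint is also met.

Satisfiable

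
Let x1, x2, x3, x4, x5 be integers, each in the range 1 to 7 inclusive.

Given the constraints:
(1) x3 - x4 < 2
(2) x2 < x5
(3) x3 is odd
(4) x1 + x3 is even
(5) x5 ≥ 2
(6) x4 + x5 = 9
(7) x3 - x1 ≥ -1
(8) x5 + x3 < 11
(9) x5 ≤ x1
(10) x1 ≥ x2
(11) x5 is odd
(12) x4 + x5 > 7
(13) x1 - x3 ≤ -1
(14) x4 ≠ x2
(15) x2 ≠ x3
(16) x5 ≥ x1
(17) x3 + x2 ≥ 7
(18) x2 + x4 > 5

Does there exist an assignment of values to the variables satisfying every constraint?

The assignment x1 = 3, x2 = 2, x3 = 5, x4 = 6, x5 = 3 works:
  constraint 1 holds since x3 - x4 = -1.
  constraint 6 holds since x4 + x5 = 9.
The rest check out directly.

Satisfiable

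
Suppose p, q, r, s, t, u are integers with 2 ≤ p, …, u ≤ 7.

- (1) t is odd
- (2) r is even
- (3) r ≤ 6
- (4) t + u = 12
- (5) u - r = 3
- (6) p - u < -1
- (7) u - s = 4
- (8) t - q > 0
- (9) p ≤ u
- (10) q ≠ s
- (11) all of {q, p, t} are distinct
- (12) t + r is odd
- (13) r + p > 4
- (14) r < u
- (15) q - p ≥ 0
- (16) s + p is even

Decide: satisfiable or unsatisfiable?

One satisfying assignment is p = 3, q = 4, r = 4, s = 3, t = 5, u = 7.
For the less obvious constraints — constraint 4: t + u = 12; constraint 5: u - r = 3; constraint 6: p - u = -4 — and the others hold by inspection.

Satisfiable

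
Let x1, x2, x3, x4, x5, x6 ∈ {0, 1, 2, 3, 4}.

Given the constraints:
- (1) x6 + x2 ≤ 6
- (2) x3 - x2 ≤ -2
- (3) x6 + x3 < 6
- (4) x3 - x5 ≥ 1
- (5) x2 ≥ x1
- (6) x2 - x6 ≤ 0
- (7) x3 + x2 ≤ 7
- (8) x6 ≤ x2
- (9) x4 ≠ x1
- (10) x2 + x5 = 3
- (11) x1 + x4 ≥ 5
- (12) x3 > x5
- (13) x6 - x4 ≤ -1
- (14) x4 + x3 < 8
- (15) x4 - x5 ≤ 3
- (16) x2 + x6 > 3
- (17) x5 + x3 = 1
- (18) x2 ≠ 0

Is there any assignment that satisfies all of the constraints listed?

Unsatisfiable

Constraints 2, 4, 6, 13, and 15 give x6 − x2 ≥ 0, x2 − x3 ≥ 2, x3 − x5 ≥ 1, x5 − x4 ≥ -3, x4 − x6 ≥ 1.
Adding all 5 inequalities: the left sides telescope to 0, and the right sides sum to 0 + 2 + 1 + (-3) + 1 = 1. So 0 ≥ 1, which is false.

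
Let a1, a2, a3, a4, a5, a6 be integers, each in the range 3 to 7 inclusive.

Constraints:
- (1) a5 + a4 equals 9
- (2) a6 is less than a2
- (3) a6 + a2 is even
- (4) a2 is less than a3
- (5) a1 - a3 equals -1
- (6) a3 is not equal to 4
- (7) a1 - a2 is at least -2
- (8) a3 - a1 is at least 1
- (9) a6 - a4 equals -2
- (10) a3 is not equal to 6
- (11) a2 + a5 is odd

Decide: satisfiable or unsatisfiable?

Satisfiable

Try a1 = 6, a2 = 6, a3 = 7, a4 = 6, a5 = 3, a6 = 4.
Check constraint 1: a5 + a4 = 9; constraint 5: a1 - a3 = -1. The remaining constraints are straightforward to verify.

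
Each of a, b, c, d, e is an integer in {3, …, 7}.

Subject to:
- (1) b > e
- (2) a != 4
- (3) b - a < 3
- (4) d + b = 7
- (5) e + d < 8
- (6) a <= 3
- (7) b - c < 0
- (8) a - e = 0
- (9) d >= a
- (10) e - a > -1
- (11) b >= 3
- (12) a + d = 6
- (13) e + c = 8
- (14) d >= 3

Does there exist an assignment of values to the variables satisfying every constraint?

Take a = 3, b = 4, c = 5, d = 3, e = 3. Then constraint 3: b - a = 1; constraint 4: d + b = 7; constraint 5: e + d = 6, and every other listed constraint is also met.

Satisfiable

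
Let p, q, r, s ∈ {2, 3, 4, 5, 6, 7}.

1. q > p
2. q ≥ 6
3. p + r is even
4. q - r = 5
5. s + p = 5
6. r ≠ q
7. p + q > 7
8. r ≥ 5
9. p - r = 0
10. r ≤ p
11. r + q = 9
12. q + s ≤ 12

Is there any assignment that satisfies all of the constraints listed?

Unsatisfiable

From constraint 8: r ≥ 5. From constraint 2: q ≥ 6. Hence r + q ≥ 11. But constraint 11 requires r + q = 9, and 9 < 11. Contradiction.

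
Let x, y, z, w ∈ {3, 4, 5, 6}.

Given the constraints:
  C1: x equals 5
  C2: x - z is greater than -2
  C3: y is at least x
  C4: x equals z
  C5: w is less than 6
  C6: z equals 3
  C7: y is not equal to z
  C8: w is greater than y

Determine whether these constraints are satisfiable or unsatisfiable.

Constraint 1 fixes x = 5 and constraint 6 fixes z = 3, but constraint 4 requires x = z. Since 5 ≠ 3, contradiction.

Unsatisfiable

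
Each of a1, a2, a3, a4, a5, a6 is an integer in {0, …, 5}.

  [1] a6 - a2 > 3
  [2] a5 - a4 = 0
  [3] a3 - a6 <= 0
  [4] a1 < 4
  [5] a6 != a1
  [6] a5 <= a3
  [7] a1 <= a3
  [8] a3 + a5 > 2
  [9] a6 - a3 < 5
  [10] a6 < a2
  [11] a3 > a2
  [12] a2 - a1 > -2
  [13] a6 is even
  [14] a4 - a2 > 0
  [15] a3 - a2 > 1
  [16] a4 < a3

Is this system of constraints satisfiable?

Constraints 3, 10, 14, and 16 give a3 ≤ a6, a6 < a2, a2 < a4, a4 < a3. Chaining: a3 ≤ a6 < a2 < a4 < a3, which forces a3 < a3 — impossible.

Unsatisfiable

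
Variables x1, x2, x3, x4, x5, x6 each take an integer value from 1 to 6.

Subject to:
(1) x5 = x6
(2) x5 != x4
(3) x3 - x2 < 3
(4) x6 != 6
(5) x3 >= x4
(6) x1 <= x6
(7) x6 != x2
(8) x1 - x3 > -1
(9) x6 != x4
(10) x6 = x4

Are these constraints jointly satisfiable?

Unsatisfiable

From constraints 1 and 10, x5 = x6 = x4, so x5 = x4. But constraint 2 says x5 ≠ x4. Contradiction.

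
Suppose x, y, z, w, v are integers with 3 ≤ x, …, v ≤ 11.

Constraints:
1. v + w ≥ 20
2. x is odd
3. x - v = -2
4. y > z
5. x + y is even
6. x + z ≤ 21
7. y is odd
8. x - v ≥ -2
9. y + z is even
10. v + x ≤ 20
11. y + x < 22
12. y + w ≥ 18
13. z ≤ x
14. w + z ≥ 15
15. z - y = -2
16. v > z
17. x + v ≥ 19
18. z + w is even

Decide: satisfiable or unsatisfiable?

Satisfiable

Try x = 9, y = 11, z = 9, w = 9, v = 11.
Check constraint 1: v + w = 20; constraint 3: x - v = -2; constraint 6: x + z = 18. The remaining constraints are straightforward to verify.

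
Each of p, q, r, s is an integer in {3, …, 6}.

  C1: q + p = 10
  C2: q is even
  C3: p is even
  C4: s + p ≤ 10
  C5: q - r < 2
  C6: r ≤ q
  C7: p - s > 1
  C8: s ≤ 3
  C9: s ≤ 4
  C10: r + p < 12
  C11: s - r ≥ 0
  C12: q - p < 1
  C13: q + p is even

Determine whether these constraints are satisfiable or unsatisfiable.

Setting (p, q, r, s) = (6, 4, 3, 3) satisfies everything: constraint 1: q + p = 10; constraint 4: s + p = 9; constraint 5: q - r = 1, and the others follow.

Satisfiable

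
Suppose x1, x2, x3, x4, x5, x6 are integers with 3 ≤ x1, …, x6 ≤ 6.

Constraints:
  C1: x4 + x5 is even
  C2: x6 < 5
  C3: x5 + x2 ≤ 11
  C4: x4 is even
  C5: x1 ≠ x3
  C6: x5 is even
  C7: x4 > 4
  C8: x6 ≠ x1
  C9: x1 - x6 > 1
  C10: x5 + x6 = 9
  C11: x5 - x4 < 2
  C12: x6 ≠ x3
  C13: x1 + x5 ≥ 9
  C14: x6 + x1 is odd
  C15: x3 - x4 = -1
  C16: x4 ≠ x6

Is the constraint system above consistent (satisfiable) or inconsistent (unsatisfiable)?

The assignment x1 = 6, x2 = 4, x3 = 5, x4 = 6, x5 = 6, x6 = 3 works:
  constraint 3 holds since x5 + x2 = 10.
  constraint 9 holds since x1 - x6 = 3.
The rest check out directly.

Satisfiable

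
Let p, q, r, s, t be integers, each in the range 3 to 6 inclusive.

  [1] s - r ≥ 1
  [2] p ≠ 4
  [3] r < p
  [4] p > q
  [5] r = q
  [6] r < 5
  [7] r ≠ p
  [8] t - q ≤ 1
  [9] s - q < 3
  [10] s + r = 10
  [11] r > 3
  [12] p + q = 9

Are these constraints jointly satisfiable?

The assignment p = 5, q = 4, r = 4, s = 6, t = 5 works:
  constraint 1 holds since s - r = 2.
  constraint 8 holds since t - q = 1.
The rest check out directly.

Satisfiable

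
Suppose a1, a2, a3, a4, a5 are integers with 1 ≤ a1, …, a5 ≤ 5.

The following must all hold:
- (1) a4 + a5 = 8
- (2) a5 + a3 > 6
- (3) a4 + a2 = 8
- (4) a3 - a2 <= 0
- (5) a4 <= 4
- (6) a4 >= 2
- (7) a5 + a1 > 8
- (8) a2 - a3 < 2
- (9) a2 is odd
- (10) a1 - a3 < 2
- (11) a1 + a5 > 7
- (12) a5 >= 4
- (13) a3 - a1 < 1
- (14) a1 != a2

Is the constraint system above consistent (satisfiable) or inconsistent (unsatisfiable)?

Satisfiable

The assignment a1 = 4, a2 = 5, a3 = 4, a4 = 3, a5 = 5 works:
  constraint 1 holds since a4 + a5 = 8.
  constraint 2 holds since a5 + a3 = 9.
The rest check out directly.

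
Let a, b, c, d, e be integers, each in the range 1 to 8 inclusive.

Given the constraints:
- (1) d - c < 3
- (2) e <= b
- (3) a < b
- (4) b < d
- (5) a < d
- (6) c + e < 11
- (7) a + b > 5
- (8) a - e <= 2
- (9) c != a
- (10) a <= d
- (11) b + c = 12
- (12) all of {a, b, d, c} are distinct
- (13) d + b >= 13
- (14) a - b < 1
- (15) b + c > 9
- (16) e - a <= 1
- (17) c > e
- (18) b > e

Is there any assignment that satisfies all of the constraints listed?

The assignment a = 3, b = 5, c = 7, d = 8, e = 3 works:
  constraint 1 holds since d - c = 1.
  constraint 6 holds since c + e = 10.
The rest check out directly.

Satisfiable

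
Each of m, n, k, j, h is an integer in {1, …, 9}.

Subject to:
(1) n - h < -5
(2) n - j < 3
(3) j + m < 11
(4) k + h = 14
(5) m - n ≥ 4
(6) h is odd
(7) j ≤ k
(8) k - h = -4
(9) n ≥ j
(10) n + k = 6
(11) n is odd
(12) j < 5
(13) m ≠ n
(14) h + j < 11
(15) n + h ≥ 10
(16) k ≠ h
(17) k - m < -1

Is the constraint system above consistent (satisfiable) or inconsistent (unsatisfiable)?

Try m = 8, n = 1, k = 5, j = 1, h = 9.
Check constraint 1: n - h = -8; constraint 2: n - j = 0. The remaining constraints are straightforward to verify.

Satisfiable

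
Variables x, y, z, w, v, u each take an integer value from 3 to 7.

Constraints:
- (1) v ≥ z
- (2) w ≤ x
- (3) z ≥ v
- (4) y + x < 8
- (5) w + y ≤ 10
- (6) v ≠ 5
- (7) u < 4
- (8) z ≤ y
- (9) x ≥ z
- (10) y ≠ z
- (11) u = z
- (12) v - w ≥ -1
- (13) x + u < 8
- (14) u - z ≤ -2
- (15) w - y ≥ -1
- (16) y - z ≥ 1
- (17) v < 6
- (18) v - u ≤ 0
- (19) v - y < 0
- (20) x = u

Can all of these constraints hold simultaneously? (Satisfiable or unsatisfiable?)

Constraints 12, 14, 15, 16, and 18 give u − v ≥ 0, v − w ≥ -1, w − y ≥ -1, y − z ≥ 1, z − u ≥ 2.
Adding all 5 inequalities: the left sides telescope to 0, and the right sides sum to 0 + (-1) + (-1) + 1 + 2 = 1. So 0 ≥ 1, which is false.

Unsatisfiable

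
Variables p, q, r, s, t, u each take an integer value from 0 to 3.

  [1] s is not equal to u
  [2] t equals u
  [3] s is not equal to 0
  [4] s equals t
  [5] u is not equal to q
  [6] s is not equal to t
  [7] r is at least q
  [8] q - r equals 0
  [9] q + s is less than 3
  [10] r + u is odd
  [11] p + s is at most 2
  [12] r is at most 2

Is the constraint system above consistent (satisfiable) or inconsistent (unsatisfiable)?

Unsatisfiable

From constraints 2 and 4, s = t = u, so s = u. But constraint 1 says s ≠ u. Contradiction.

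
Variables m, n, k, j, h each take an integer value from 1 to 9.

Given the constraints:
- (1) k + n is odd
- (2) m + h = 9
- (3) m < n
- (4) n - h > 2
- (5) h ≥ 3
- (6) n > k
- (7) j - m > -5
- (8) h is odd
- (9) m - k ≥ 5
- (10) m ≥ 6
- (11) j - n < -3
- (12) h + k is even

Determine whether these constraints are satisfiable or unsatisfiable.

Satisfiable

Try m = 6, n = 8, k = 1, j = 3, h = 3.
Check constraint 2: m + h = 9; constraint 4: n - h = 5. The remaining constraints are straightforward to verify.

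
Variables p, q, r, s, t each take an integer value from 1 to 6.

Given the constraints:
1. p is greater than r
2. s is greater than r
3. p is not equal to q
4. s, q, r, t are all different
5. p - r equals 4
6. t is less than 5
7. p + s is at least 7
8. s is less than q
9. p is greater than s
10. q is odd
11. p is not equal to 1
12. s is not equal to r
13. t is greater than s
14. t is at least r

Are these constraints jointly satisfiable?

One satisfying assignment is p = 5, q = 3, r = 1, s = 2, t = 4.
For the less obvious constraints — constraint 4: values 2, 3, 1, 4 are distinct; constraint 5: p - r = 4; constraint 7: p + s = 7 — and the others hold by inspection.

Satisfiable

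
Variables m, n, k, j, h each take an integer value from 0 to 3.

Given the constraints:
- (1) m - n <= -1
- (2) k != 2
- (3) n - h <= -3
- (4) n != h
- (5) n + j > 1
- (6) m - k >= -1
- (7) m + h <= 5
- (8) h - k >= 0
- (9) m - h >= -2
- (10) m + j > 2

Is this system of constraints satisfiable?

Constraints 1, 3, and 9 give n − m ≥ 1, m − h ≥ -2, h − n ≥ 3.
Adding all 3 inequalities: the left sides telescope to 0, and the right sides sum to 1 + (-2) + 3 = 2. So 0 ≥ 2, which is false.

Unsatisfiable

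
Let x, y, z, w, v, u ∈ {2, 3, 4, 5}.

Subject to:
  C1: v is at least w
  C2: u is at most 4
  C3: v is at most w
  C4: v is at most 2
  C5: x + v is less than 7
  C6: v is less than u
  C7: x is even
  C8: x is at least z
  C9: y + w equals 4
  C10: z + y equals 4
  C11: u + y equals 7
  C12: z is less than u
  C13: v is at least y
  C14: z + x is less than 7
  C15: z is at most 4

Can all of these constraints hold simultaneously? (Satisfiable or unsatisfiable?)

Unsatisfiable

From constraint 2: u ≤ 4. From constraints 4 and 13: y ≤ v ≤ 2. Hence u + y ≤ 6. But constraint 11 requires u + y = 7, and 7 > 6. Contradiction.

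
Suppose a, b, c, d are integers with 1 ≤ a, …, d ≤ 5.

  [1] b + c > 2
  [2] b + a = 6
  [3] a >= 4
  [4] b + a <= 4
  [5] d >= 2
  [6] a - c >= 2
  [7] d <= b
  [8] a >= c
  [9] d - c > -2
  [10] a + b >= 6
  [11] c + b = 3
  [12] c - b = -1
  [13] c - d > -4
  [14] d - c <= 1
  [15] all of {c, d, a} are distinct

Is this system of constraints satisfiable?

From constraints 5 and 7: b ≥ d ≥ 2. From constraint 3: a ≥ 4. Hence b + a ≥ 6. But constraint 4 requires b + a ≤ 4, and 4 < 6. Contradiction.

Unsatisfiable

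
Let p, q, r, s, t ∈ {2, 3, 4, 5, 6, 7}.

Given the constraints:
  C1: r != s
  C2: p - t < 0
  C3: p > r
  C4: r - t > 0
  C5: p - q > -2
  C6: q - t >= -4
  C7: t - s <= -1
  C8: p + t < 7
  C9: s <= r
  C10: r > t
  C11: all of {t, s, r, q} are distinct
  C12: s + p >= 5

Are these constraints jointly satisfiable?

Unsatisfiable

Constraints 2, 3, 7, and 9 give t < s, s ≤ r, r < p, p < t. Chaining: t < s ≤ r < p < t, which forces t < t — impossible.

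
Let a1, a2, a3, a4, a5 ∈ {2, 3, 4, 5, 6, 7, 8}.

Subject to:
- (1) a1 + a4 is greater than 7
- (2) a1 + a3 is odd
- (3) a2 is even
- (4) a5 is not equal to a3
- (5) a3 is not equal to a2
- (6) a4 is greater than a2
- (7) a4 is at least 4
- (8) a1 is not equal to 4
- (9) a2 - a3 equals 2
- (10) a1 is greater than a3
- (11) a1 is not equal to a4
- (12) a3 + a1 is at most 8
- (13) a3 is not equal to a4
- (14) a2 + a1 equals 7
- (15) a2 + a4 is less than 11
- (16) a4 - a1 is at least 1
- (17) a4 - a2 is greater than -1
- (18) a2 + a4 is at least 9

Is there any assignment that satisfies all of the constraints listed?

Satisfiable

The assignment a1 = 3, a2 = 4, a3 = 2, a4 = 6, a5 = 5 works:
  constraint 1 holds since a1 + a4 = 9.
  constraint 9 holds since a2 - a3 = 2.
The rest check out directly.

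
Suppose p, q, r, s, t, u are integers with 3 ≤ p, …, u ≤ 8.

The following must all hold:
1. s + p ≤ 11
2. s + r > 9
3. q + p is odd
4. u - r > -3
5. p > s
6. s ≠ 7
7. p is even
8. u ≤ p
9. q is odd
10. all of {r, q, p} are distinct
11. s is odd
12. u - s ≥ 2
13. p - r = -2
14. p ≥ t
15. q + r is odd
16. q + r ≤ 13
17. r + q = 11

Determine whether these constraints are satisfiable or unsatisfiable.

One satisfying assignment is p = 6, q = 3, r = 8, s = 3, t = 3, u = 6.
For the less obvious constraints — constraint 1: s + p = 9; constraint 2: s + r = 11 — and the others hold by inspection.

Satisfiable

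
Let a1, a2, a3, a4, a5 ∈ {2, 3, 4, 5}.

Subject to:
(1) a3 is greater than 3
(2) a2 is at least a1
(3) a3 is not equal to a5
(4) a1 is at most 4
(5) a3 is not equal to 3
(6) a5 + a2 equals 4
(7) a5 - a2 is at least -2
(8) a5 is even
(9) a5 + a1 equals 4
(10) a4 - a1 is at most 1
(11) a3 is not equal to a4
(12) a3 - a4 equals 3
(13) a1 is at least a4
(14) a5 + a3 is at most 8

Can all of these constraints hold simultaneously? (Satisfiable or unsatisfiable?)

Setting (a1, a2, a3, a4, a5) = (2, 2, 5, 2, 2) satisfies everything: constraint 6: a5 + a2 = 4; constraint 7: a5 - a2 = 0; constraint 9: a5 + a1 = 4, and the others follow.

Satisfiable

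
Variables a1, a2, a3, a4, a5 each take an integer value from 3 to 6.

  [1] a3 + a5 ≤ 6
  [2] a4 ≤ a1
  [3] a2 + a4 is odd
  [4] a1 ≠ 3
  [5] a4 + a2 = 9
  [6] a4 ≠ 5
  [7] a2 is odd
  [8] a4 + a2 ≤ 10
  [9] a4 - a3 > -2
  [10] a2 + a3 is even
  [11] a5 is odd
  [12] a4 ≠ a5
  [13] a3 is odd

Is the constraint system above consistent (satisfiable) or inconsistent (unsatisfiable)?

Take a1 = 5, a2 = 5, a3 = 3, a4 = 4, a5 = 3. Then constraint 1: a3 + a5 = 6; constraint 5: a4 + a2 = 9, and every other listed constraint is also met.

Satisfiable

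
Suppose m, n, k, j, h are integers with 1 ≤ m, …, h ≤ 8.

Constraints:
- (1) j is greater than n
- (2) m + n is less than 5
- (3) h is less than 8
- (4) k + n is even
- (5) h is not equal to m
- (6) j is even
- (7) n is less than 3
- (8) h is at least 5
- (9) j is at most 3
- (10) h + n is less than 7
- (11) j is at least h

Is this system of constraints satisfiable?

From constraints 8 and 11: j ≥ h and h ≥ 5, so j ≥ 5. From constraint 9: j ≤ 3. But 3 < 5, so no value of j works.

Unsatisfiable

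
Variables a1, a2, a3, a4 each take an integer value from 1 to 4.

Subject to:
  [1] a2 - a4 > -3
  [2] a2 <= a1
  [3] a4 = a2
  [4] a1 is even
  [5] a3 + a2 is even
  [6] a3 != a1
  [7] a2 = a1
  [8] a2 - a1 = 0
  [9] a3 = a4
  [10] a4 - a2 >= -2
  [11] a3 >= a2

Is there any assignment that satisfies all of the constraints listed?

From constraints 3, 7, and 9, a3 = a4 = a2 = a1, so a3 = a1. But constraint 6 says a3 ≠ a1. Contradiction.

Unsatisfiable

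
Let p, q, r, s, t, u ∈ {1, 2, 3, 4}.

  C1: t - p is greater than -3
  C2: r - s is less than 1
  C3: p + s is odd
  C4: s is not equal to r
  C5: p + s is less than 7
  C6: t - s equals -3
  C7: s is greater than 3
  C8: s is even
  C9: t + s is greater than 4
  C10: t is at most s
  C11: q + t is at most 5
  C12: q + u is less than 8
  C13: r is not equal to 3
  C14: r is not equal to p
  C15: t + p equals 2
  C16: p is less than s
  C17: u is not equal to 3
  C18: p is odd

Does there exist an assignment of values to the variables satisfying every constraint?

Setting (p, q, r, s, t, u) = (1, 1, 2, 4, 1, 4) satisfies everything: constraint 1: t - p = 0; constraint 2: r - s = -2, and the others follow.

Satisfiable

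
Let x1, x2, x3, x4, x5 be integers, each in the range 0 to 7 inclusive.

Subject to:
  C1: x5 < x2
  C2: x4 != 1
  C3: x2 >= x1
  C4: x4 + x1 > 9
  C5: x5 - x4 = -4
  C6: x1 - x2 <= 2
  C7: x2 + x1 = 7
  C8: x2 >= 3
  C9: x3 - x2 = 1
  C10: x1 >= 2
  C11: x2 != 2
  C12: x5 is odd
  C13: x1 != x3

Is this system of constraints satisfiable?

Satisfiable

The assignment x1 = 3, x2 = 4, x3 = 5, x4 = 7, x5 = 3 works:
  constraint 4 holds since x4 + x1 = 10.
  constraint 5 holds since x5 - x4 = -4.
The rest check out directly.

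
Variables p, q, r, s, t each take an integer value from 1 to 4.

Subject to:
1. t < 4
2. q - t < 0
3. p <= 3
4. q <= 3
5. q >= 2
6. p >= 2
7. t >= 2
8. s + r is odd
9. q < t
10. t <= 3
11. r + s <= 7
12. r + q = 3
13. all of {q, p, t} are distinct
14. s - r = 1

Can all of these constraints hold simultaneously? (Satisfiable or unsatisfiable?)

Unsatisfiable

Constraints 3, 4, 5, 6, 7, and 10 confine each of q, p, t to the 2 values {2, 3}.
Constraint 13 requires all 3 of them to be distinct, but only 2 values are available — impossible by the pigeonhole principle.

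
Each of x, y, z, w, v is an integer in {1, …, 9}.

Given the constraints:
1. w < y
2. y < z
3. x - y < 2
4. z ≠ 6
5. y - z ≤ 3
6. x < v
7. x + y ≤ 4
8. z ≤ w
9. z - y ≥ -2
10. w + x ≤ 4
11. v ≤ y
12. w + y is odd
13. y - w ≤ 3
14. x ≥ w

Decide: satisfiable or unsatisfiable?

Unsatisfiable

Constraints 2, 6, 8, 11, and 14 give z ≤ w, w ≤ x, x < v, v ≤ y, y < z. Chaining: z ≤ w ≤ x < v ≤ y < z, which forces z < z — impossible.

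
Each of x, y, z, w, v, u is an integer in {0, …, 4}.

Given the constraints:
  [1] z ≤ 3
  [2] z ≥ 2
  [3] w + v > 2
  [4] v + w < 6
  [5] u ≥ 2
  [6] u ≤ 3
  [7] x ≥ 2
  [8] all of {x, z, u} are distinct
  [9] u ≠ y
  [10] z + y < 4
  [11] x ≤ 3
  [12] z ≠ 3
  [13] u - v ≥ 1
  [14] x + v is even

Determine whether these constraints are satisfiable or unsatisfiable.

Unsatisfiable

Constraints 1, 2, 5, 6, 7, and 11 confine each of x, z, u to the 2 values {2, 3}.
Constraint 8 requires all 3 of them to be distinct, but only 2 values are available — impossible by the pigeonhole principle.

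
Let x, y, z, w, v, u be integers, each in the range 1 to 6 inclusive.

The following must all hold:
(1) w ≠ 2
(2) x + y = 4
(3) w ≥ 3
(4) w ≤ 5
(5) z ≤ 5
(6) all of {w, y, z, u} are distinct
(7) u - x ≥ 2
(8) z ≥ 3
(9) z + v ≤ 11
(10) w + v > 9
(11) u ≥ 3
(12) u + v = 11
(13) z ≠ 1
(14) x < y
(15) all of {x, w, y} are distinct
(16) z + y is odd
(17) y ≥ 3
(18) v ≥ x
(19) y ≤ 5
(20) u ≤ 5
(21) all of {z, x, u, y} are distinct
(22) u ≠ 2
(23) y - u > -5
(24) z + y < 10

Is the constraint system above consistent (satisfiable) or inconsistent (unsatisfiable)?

Unsatisfiable

Constraints 3, 4, 5, 8, 11, 17, 19, and 20 confine each of w, y, z, u to the 3 values {3, …, 5}.
Constraint 6 requires all 4 of them to be distinct, but only 3 values are available — impossible by the pigeonhole principle.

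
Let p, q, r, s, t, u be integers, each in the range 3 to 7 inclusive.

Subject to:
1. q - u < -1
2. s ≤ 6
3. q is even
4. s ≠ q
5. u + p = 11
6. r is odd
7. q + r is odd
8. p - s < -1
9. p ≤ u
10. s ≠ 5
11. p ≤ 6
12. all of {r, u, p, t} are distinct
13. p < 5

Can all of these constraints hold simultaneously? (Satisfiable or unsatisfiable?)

Satisfiable

One satisfying assignment is p = 4, q = 4, r = 5, s = 6, t = 3, u = 7.
For the less obvious constraints — constraint 1: q - u = -3; constraint 5: u + p = 11; constraint 8: p - s = -2 — and the others hold by inspection.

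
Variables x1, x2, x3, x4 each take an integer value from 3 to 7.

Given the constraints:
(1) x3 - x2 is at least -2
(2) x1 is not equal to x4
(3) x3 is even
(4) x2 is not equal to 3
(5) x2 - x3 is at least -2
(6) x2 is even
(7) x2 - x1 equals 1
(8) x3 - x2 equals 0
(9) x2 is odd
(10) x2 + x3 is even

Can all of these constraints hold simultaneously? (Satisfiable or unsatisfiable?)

Unsatisfiable

Constraint 9 makes x2 odd and constraint 3 makes x3 even, so x2 + x3 must be odd. Constraint 10 says x2 + x3 is even — contradiction.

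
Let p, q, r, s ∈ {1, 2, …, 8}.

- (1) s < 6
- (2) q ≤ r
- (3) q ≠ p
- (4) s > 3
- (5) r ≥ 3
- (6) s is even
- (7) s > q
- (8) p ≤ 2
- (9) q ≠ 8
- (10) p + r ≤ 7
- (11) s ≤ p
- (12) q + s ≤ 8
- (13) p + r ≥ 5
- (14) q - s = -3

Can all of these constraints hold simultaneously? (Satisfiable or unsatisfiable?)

From constraint 4: s ≥ 4. From constraints 8 and 11: s ≤ p and p ≤ 2, so s ≤ 2. But 2 < 4, so no value of s works.

Unsatisfiable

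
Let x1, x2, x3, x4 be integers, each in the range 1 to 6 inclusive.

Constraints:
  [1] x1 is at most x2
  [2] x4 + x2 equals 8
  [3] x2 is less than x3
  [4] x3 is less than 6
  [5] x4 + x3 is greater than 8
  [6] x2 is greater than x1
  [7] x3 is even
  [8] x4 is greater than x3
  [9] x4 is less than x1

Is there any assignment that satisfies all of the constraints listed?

Constraints 3, 6, 8, and 9 give x3 < x4, x4 < x1, x1 < x2, x2 < x3. Chaining: x3 < x4 < x1 < x2 < x3, which forces x3 < x3 — impossible.

Unsatisfiable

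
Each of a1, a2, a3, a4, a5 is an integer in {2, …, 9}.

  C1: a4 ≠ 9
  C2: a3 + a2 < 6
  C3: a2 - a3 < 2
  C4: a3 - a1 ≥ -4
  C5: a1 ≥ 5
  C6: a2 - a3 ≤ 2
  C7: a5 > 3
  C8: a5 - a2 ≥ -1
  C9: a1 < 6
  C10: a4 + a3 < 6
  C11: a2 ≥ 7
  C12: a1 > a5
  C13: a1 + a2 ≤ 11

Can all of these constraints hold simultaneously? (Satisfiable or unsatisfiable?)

From constraint 5: a1 ≥ 5. From constraint 11: a2 ≥ 7. Hence a1 + a2 ≥ 12. But constraint 13 requires a1 + a2 ≤ 11, and 11 < 12. Contradiction.

Unsatisfiable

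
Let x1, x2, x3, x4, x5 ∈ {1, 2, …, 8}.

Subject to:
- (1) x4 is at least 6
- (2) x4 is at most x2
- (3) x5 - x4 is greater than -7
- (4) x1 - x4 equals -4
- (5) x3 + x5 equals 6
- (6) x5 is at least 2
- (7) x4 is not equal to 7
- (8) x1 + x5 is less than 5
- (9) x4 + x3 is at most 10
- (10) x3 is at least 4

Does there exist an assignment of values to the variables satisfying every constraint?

Satisfiable

One satisfying assignment is x1 = 2, x2 = 6, x3 = 4, x4 = 6, x5 = 2.
For the less obvious constraints — constraint 3: x5 - x4 = -4; constraint 4: x1 - x4 = -4 — and the others hold by inspection.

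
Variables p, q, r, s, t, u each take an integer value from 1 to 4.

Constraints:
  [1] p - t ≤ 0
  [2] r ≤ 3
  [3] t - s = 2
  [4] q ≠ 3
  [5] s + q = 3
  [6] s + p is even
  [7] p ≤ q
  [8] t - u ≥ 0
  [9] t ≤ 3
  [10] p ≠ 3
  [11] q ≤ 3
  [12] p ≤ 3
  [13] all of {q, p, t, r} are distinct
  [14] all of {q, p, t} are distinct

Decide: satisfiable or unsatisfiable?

Constraints 2, 9, 11, and 12 confine each of q, p, t, r to the 3 values {1, …, 3} (the domain already gives each ≥ 1).
Constraint 13 requires all 4 of them to be distinct, but only 3 values are available — impossible by the pigeonhole principle.

Unsatisfiable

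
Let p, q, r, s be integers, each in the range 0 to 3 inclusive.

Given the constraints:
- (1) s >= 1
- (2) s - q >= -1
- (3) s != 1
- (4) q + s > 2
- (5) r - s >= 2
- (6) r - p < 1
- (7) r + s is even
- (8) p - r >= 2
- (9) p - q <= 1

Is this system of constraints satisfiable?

Constraints 2, 5, 8, and 9 give s − q ≥ -1, q − p ≥ -1, p − r ≥ 2, r − s ≥ 2.
Adding all 4 inequalities: the left sides telescope to 0, and the right sides sum to (-1) + (-1) + 2 + 2 = 2. So 0 ≥ 2, which is false.

Unsatisfiable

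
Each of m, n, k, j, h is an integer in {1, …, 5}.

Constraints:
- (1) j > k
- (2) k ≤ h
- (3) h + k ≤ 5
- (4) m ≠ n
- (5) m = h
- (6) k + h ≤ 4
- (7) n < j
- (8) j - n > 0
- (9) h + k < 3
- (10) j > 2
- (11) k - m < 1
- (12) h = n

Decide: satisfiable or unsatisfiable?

From constraints 5 and 12, m = h = n, so m = n. But constraint 4 says m ≠ n. Contradiction.

Unsatisfiable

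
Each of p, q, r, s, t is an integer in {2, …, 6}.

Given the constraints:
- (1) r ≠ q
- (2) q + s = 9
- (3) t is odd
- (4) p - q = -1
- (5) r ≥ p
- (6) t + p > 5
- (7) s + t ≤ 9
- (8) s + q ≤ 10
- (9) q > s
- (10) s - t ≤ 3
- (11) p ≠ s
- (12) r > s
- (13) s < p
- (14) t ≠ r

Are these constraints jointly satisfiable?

Satisfiable

The assignment p = 5, q = 6, r = 5, s = 3, t = 3 works:
  constraint 2 holds since q + s = 9.
  constraint 4 holds since p - q = -1.
The rest check out directly.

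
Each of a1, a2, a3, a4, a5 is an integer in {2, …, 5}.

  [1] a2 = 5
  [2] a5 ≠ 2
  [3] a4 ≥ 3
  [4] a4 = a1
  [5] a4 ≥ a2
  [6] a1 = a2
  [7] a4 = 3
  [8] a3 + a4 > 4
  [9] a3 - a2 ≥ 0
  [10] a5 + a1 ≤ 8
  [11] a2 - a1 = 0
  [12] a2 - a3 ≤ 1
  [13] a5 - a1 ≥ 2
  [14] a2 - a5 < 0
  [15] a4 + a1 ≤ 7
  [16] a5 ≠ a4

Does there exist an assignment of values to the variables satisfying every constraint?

Unsatisfiable

Constraint 7 fixes a4 = 3 and constraint 1 fixes a2 = 5. Constraints 4 and 6 give a4 = a1 = a2, so a4 = a2. But 3 ≠ 5 — contradiction.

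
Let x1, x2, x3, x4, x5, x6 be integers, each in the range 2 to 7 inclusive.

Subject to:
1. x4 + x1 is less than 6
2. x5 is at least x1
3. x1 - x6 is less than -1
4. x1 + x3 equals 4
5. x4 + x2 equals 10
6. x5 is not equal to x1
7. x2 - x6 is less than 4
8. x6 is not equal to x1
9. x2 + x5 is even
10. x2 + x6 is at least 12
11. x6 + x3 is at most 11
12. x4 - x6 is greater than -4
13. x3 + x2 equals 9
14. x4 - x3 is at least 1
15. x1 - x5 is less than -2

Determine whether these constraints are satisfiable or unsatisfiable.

Setting (x1, x2, x3, x4, x5, x6) = (2, 7, 2, 3, 7, 6) satisfies everything: constraint 1: x4 + x1 = 5; constraint 3: x1 - x6 = -4; constraint 4: x1 + x3 = 4, and the others follow.

Satisfiable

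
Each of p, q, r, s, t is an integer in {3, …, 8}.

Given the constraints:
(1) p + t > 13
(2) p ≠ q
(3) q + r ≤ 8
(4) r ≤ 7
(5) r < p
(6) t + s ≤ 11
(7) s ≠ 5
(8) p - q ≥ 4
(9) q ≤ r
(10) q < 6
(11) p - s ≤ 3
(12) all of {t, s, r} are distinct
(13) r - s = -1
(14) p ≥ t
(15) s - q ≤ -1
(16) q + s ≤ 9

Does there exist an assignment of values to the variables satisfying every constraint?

Constraints 8, 11, and 15 give q − s ≥ 1, s − p ≥ -3, p − q ≥ 4.
Adding all 3 inequalities: the left sides telescope to 0, and the right sides sum to 1 + (-3) + 4 = 2. So 0 ≥ 2, which is false.

Unsatisfiable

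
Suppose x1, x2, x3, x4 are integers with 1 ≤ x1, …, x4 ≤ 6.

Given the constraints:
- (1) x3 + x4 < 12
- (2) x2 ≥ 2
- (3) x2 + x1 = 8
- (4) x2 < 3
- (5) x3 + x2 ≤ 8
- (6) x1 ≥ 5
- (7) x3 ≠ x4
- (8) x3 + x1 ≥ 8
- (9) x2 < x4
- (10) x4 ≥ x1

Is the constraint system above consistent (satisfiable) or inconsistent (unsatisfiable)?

Satisfiable

Try x1 = 6, x2 = 2, x3 = 3, x4 = 6.
Check constraint 1: x3 + x4 = 9; constraint 3: x2 + x1 = 8. The remaining constraints are straightforward to verify.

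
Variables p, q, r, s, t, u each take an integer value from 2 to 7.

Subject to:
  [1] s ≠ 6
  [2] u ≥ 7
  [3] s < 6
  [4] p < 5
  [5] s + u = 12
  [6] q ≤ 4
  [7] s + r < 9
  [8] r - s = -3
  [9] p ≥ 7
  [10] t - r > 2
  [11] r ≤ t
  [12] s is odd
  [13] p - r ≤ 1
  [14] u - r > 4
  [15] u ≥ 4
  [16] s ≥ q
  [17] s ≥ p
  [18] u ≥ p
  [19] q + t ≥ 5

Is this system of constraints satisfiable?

Unsatisfiable

From constraints 9 and 17: s ≥ p ≥ 7. From constraint 2: u ≥ 7. Hence s + u ≥ 14. But constraint 5 requires s + u = 12, and 12 < 14. Contradiction.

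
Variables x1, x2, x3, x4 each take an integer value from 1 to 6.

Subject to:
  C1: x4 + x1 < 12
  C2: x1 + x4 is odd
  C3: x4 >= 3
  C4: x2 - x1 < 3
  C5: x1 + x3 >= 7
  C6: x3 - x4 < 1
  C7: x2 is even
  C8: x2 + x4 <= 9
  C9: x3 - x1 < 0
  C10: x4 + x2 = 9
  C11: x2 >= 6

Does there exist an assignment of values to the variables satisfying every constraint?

Satisfiable

Try x1 = 6, x2 = 6, x3 = 3, x4 = 3.
Check constraint 1: x4 + x1 = 9; constraint 4: x2 - x1 = 0. The remaining constraints are straightforward to verify.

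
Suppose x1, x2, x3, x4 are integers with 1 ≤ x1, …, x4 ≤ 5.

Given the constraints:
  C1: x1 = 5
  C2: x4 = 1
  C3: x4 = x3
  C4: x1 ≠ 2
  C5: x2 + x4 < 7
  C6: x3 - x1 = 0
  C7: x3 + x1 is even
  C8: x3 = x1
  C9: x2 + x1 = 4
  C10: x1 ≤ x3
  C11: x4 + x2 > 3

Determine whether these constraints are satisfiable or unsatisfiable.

Unsatisfiable

Constraint 2 fixes x4 = 1 and constraint 1 fixes x1 = 5. Constraints 3 and 8 give x4 = x3 = x1, so x4 = x1. But 1 ≠ 5 — contradiction.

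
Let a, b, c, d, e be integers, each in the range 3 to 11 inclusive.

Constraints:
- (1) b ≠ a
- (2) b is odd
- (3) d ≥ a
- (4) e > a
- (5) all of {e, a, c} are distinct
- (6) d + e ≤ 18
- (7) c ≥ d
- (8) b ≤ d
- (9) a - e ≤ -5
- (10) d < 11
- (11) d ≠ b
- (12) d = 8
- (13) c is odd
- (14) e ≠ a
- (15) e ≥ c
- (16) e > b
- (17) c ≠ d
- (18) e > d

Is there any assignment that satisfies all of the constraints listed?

Satisfiable

The assignment a = 3, b = 5, c = 9, d = 8, e = 10 works:
  constraint 6 holds since d + e = 18.
  constraint 9 holds since a - e = -7.
The rest check out directly.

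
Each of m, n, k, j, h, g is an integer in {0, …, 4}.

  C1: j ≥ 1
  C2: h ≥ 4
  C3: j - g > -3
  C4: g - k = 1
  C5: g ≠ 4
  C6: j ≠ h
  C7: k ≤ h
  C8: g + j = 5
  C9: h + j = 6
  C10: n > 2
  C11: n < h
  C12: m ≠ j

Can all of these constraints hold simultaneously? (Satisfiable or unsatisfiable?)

Satisfiable

Take m = 1, n = 3, k = 2, j = 2, h = 4, g = 3. Then constraint 3: j - g = -1; constraint 4: g - k = 1; constraint 8: g + j = 5, and every other listed constraint is also met.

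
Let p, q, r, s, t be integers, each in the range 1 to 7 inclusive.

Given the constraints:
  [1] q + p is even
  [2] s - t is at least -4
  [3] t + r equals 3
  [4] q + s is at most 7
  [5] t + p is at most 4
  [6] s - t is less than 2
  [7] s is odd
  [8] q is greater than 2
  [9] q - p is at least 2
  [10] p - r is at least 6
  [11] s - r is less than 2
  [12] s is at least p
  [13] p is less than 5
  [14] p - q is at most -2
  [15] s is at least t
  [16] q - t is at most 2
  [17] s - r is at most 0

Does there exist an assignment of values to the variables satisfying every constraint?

Constraints 2, 10, 14, 16, and 17 give r − s ≥ 0, s − t ≥ -4, t − q ≥ -2, q − p ≥ 2, p − r ≥ 6.
Adding all 5 inequalities: the left sides telescope to 0, and the right sides sum to 0 + (-4) + (-2) + 2 + 6 = 2. So 0 ≥ 2, which is false.

Unsatisfiable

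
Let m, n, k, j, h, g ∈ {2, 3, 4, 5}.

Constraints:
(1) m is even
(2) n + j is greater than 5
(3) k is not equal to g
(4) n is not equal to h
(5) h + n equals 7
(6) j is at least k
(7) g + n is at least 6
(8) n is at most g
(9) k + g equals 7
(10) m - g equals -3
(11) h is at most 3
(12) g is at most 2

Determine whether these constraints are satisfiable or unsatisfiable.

From constraint 11: h ≤ 3. From constraints 8 and 12: n ≤ g ≤ 2. Hence h + n ≤ 5. But constraint 5 requires h + n = 7, and 7 > 5. Contradiction.

Unsatisfiable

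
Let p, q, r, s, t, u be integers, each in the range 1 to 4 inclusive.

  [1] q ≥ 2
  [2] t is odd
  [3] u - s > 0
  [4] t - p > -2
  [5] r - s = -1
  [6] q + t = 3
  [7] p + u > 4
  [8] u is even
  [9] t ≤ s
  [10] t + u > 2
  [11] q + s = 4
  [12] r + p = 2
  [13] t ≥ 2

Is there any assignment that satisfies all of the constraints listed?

Unsatisfiable

From constraint 1: q ≥ 2. From constraint 13: t ≥ 2. Hence q + t ≥ 4. But constraint 6 requires q + t = 3, and 3 < 4. Contradiction.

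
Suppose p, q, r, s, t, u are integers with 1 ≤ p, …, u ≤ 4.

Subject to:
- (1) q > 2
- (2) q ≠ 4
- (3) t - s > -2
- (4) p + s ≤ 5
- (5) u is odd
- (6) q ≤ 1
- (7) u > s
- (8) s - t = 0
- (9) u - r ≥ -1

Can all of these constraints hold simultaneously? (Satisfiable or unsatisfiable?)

Unsatisfiable

From constraint 1: q ≥ 3. From constraint 6: q ≤ 1. But 1 < 3, so no value of q works.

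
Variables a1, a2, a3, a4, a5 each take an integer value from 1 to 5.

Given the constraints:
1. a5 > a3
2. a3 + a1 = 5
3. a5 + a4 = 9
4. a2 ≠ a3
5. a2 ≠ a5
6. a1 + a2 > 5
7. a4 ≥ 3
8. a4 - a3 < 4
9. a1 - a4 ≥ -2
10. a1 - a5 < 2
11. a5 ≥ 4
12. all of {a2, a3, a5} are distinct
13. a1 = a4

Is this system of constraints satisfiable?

Try a1 = 4, a2 = 2, a3 = 1, a4 = 4, a5 = 5.
Check constraint 2: a3 + a1 = 5; constraint 3: a5 + a4 = 9; constraint 6: a1 + a2 = 6. The remaining constraints are straightforward to verify.

Satisfiable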